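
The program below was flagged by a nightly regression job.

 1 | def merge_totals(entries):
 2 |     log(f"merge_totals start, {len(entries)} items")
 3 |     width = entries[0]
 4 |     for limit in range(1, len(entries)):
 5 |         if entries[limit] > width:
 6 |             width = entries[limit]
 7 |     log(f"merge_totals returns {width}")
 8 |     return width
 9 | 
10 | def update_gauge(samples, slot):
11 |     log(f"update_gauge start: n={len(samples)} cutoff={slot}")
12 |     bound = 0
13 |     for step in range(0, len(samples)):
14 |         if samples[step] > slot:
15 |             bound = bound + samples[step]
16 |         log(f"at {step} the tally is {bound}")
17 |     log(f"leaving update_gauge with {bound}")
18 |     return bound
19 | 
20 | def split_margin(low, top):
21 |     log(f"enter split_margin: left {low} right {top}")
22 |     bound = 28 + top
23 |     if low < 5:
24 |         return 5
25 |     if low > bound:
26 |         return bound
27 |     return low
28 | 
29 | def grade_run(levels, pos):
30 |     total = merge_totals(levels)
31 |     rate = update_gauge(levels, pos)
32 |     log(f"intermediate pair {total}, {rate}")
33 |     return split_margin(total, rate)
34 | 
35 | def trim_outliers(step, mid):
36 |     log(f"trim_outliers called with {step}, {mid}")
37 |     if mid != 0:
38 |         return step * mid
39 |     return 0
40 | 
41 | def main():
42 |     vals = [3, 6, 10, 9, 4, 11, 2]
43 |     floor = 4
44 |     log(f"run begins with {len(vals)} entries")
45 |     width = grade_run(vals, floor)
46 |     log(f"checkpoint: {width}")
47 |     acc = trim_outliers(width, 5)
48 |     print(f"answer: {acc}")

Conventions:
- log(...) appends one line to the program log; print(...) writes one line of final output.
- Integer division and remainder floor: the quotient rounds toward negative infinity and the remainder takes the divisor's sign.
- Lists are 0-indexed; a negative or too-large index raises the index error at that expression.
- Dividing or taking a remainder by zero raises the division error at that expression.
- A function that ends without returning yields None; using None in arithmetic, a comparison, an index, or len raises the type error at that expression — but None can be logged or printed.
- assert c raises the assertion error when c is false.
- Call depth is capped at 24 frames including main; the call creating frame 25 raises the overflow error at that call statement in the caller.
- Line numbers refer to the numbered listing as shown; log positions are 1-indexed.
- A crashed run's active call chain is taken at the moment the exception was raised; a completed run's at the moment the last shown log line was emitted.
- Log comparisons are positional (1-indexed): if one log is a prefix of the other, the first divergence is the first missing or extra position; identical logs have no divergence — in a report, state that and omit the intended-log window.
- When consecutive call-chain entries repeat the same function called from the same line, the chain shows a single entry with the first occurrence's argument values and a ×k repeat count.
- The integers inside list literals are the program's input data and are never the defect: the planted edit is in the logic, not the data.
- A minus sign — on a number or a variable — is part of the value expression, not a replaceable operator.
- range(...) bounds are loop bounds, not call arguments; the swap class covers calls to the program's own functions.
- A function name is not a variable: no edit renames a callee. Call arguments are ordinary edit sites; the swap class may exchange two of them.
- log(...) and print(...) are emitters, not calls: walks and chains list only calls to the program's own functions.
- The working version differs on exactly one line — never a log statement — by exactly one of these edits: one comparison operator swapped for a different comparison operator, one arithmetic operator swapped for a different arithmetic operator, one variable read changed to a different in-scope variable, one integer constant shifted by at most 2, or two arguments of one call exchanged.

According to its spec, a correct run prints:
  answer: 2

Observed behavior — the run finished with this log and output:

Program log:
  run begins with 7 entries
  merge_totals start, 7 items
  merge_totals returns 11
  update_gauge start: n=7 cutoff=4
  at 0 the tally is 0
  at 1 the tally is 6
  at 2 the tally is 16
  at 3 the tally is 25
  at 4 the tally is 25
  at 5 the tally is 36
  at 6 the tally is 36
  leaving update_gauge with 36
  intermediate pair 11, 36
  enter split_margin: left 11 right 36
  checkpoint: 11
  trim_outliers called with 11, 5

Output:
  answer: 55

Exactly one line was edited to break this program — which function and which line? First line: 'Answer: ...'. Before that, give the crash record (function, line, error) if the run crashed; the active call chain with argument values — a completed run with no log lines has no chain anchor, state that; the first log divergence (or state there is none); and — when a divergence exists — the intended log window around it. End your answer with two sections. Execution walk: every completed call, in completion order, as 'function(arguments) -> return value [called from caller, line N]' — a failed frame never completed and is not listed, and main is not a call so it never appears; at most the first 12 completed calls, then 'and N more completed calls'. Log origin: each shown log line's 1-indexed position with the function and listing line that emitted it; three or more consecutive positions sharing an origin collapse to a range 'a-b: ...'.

Answer: the defect is in trim_outliers at line 38.
Core observation: The logs agree in full; only the final output differs.
Call chain: main -> trim_outliers(11, 5) (called at line 47).
First divergence: there is none — every log position agrees.
Execution walk:
  merge_totals([3, 6, 10, 9, 4, 11, 2]) -> 11  [called from grade_run, line 30]
  update_gauge([3, 6, 10, 9, 4, 11, 2], 4) -> 36  [called from grade_run, line 31]
  split_margin(11, 36) -> 11  [called from grade_run, line 33]
  grade_run([3, 6, 10, 9, 4, 11, 2], 4) -> 11  [called from main, line 45]
  trim_outliers(11, 5) -> 55  [called from main, line 47]
Log origin:
  1: logged in main at line 44
  2: logged in merge_totals at line 2
  3: logged in merge_totals at line 7
  4: logged in update_gauge at line 11
  5-11: logged in update_gauge at line 16
  12: logged in update_gauge at line 17
  13: logged in grade_run at line 32
  14: logged in split_margin at line 21
  15: logged in main at line 46
  16: logged in trim_outliers at line 36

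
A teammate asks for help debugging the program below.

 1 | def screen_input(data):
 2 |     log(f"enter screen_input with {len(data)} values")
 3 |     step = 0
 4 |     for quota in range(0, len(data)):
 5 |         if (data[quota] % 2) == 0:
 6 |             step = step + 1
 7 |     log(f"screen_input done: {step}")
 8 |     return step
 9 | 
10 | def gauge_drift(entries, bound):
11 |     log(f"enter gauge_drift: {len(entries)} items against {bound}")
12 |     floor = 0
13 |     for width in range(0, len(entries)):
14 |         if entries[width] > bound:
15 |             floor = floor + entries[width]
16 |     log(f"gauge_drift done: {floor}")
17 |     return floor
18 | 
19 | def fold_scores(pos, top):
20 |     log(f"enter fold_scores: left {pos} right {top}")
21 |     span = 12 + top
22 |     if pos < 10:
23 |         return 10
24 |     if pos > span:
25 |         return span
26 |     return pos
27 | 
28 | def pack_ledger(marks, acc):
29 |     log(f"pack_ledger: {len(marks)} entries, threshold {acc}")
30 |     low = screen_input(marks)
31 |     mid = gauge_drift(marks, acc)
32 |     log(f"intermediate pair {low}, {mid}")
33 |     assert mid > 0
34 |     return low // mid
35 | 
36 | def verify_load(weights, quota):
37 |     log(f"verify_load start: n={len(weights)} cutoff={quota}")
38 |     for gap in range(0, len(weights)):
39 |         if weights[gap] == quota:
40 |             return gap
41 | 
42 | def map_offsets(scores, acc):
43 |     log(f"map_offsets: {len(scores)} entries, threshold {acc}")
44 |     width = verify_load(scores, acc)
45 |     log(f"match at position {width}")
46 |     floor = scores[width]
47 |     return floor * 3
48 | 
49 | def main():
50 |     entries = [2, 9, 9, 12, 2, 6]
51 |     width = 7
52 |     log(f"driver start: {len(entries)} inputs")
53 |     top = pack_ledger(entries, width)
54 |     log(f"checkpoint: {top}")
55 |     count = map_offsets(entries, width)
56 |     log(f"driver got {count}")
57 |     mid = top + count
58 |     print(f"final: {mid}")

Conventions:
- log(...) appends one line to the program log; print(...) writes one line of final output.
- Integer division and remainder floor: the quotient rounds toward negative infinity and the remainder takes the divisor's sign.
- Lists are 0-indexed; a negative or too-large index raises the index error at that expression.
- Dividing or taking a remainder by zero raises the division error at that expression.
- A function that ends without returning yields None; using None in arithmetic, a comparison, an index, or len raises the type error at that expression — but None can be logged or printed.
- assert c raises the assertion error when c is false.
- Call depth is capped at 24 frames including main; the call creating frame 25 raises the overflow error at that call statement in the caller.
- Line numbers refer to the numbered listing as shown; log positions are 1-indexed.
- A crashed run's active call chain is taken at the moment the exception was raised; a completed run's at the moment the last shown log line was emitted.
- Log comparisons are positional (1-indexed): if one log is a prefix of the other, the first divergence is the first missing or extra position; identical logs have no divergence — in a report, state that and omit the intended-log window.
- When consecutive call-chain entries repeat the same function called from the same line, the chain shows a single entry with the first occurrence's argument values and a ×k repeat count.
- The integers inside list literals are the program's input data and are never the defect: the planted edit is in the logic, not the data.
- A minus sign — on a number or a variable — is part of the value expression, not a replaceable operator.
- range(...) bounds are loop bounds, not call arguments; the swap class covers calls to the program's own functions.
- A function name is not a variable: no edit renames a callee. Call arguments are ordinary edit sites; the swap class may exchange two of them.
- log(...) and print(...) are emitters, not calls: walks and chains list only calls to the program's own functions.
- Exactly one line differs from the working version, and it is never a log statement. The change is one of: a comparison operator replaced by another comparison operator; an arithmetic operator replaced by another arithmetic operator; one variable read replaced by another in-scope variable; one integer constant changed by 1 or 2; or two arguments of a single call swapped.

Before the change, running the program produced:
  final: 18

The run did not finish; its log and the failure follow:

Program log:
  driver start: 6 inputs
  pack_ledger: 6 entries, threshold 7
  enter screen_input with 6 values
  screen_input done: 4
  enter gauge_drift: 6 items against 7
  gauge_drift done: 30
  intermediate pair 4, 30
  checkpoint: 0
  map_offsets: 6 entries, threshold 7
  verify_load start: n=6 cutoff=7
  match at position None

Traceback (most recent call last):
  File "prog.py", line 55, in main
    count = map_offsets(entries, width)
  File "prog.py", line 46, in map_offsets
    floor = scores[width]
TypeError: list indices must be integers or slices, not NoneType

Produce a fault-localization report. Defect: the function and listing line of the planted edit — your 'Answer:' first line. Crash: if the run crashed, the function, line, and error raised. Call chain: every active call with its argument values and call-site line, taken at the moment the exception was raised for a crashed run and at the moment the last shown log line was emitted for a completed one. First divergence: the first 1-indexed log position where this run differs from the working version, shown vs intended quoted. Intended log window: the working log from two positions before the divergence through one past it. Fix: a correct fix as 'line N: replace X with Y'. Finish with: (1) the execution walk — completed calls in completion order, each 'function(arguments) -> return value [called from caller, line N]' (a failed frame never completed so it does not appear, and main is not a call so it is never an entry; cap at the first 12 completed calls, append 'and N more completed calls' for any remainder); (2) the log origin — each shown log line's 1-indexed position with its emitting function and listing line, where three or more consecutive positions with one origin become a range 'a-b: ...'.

Answer: the defect is in main at line 51.
Key fact: Everything matches until log position 2, which reads 'pack_ledger: 6 entries, threshold 7' in place of 'pack_ledger: 6 entries, threshold 6'.
Crash: map_offsets, line 46, TypeError.
Call chain: main -> map_offsets([2, 9, 9, 12, 2, 6], 7) (called at line 55).
First divergence: position 2 — shown 'pack_ledger: 6 entries, threshold 7', intended 'pack_ledger: 6 entries, threshold 6'.
Intended log window:
  1: driver start: 6 inputs
  2: pack_ledger: 6 entries, threshold 6
  3: enter screen_input with 6 values
Execution walk:
  screen_input([2, 9, 9, 12, 2, 6]) -> 4  [called from pack_ledger, line 30]
  gauge_drift([2, 9, 9, 12, 2, 6], 7) -> 30  [called from pack_ledger, line 31]
  pack_ledger([2, 9, 9, 12, 2, 6], 7) -> 0  [called from main, line 53]
  verify_load([2, 9, 9, 12, 2, 6], 7) -> None  [called from map_offsets, line 44]
Log line origins:
  1: emitted by main (line 52)
  2: emitted by pack_ledger (line 29)
  3: emitted by screen_input (line 2)
  4: emitted by screen_input (line 7)
  5: emitted by gauge_drift (line 11)
  6: emitted by gauge_drift (line 16)
  7: emitted by pack_ledger (line 32)
  8: emitted by main (line 54)
  9: emitted by map_offsets (line 43)
  10: emitted by verify_load (line 37)
  11: emitted by map_offsets (line 45)
A correct fix: line 51: replace `7` with `6`.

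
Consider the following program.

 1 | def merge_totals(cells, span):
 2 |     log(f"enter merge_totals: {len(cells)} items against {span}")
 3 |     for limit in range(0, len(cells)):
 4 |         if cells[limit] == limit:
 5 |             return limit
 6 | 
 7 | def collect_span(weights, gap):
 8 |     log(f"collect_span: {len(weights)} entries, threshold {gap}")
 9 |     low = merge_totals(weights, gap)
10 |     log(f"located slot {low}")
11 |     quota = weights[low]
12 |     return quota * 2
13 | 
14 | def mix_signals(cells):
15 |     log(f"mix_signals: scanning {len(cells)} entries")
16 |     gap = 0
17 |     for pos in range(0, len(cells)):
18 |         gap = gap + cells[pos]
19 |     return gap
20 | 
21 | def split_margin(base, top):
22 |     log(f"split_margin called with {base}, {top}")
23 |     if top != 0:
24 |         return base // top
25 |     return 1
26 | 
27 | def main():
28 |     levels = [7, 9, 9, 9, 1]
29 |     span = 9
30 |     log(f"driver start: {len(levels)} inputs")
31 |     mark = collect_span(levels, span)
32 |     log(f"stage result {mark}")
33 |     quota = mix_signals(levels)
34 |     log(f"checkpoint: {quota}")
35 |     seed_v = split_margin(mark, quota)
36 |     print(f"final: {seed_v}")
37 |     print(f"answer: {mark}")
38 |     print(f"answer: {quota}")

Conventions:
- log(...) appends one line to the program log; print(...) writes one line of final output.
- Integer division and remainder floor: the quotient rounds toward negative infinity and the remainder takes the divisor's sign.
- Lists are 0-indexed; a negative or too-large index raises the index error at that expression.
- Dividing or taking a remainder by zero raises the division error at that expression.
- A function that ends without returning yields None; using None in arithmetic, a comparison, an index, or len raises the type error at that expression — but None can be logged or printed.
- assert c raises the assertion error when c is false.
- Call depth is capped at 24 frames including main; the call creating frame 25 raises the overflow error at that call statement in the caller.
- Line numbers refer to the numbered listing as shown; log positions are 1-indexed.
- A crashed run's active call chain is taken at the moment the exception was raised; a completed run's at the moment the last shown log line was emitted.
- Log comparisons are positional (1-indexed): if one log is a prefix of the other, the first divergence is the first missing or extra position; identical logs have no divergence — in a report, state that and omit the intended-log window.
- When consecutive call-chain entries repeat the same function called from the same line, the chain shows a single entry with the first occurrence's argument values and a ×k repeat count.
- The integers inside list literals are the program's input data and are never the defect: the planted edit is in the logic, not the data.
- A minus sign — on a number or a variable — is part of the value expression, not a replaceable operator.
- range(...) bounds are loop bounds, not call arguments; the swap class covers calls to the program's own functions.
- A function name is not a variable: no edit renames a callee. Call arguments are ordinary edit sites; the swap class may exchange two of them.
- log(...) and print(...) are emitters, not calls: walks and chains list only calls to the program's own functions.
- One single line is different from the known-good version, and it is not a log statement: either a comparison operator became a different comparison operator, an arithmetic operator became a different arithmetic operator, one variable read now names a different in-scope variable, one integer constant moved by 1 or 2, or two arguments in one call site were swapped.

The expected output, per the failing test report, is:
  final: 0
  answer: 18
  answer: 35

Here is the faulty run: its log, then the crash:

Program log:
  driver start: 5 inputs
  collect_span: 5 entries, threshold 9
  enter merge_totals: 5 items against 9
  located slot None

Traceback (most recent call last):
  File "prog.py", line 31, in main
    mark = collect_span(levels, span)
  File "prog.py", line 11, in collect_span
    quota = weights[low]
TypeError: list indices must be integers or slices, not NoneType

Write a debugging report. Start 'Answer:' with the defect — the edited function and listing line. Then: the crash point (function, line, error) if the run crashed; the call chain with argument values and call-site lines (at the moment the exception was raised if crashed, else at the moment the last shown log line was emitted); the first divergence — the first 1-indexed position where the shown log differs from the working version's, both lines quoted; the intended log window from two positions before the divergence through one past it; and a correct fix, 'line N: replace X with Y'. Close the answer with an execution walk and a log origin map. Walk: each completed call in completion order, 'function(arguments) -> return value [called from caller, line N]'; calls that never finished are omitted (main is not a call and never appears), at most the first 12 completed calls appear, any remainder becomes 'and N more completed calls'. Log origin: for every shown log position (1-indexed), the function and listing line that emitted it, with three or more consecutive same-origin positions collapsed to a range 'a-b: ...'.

Answer: the defect is in merge_totals at line 4.
Core observation: Everything matches until log position 4, which reads 'located slot None' in place of 'located slot 1'.
Crash: collect_span, line 11, TypeError.
Call chain: main -> collect_span([7, 9, 9, 9, 1], 9) (called at line 31).
First divergence: position 4; shown 'located slot None' vs intended 'located slot 1'.
Intended log window:
  2: collect_span: 5 entries, threshold 9
  3: enter merge_totals: 5 items against 9
  4: located slot 1
  5: stage result 18
Execution walk:
  merge_totals([7, 9, 9, 9, 1], 9) -> None  [called from collect_span, line 9]
Origin of each log line:
  1 — main, line 30
  2 — collect_span, line 8
  3 — merge_totals, line 2
  4 — collect_span, line 10
A correct fix: line 4: replace `cells[limit] == limit` with `cells[limit] == span`.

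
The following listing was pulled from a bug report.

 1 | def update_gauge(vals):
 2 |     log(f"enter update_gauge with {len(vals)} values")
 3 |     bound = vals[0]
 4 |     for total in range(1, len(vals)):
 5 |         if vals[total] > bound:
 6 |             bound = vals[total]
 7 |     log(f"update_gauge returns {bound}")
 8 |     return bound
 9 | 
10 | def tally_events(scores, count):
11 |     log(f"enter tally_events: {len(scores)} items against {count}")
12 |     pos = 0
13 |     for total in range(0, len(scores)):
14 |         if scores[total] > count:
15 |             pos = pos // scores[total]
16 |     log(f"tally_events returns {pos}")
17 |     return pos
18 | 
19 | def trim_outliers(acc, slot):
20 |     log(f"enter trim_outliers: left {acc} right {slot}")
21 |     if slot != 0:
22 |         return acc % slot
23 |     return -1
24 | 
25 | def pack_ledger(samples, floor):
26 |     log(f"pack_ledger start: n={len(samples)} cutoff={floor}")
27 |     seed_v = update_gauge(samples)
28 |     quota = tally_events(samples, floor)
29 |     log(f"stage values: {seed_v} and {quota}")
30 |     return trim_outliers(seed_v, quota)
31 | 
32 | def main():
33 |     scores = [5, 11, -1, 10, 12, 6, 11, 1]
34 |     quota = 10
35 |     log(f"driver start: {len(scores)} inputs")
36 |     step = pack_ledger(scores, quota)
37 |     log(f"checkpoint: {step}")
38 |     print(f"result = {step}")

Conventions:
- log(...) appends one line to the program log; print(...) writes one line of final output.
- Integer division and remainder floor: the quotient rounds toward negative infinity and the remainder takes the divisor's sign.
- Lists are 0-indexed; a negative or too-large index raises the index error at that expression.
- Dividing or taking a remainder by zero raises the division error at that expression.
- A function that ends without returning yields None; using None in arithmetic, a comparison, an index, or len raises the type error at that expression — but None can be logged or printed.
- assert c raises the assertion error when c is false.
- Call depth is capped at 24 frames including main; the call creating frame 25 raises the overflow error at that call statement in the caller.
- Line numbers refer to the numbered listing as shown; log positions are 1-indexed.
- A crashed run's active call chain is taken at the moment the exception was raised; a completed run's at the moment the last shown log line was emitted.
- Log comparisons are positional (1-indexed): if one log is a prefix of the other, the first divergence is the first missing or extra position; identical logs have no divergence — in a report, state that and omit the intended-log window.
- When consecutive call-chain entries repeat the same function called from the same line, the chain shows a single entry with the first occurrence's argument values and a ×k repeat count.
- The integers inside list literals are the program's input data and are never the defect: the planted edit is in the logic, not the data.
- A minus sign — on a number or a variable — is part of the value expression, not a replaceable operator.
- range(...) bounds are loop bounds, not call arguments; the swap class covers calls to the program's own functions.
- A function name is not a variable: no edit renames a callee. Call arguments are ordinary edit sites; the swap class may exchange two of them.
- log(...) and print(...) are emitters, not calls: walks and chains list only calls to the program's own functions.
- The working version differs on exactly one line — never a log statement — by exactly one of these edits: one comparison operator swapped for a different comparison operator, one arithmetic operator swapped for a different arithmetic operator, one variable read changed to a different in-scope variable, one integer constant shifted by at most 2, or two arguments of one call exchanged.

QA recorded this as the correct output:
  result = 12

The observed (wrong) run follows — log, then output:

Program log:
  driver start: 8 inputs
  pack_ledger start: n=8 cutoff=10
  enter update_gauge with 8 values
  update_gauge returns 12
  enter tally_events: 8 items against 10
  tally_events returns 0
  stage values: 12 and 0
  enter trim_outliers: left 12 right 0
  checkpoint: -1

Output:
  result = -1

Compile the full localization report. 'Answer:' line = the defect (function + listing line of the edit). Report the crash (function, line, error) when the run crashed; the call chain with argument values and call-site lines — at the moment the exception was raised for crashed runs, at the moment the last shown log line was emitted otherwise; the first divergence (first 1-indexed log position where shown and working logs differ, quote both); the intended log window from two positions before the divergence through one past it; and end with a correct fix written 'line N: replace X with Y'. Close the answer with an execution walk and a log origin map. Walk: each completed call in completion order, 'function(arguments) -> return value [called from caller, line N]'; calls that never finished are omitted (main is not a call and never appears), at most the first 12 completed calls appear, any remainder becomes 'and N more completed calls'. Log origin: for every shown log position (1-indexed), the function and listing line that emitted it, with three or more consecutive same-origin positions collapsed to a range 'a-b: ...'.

Answer: the defect is in tally_events at line 15.
Key observation: Log line 6 is where behavior first shows: 'tally_events returns 0' appears instead of 'tally_events returns 34'.
Call chain: main.
First divergence: at position 6 the run shows 'tally_events returns 0' where the working version logs 'tally_events returns 34'.
Intended log window:
  4: update_gauge returns 12
  5: enter tally_events: 8 items against 10
  6: tally_events returns 34
  7: stage values: 12 and 34
Execution walk:
  update_gauge([5, 11, -1, 10, 12, 6, 11, 1]) -> 12  [called from pack_ledger, line 27]
  tally_events([5, 11, -1, 10, 12, 6, 11, 1], 10) -> 0  [called from pack_ledger, line 28]
  trim_outliers(12, 0) -> -1  [called from pack_ledger, line 30]
  pack_ledger([5, 11, -1, 10, 12, 6, 11, 1], 10) -> -1  [called from main, line 36]
Log line origins:
  1 — main, line 35
  2 — pack_ledger, line 26
  3 — update_gauge, line 2
  4 — update_gauge, line 7
  5 — tally_events, line 11
  6 — tally_events, line 16
  7 — pack_ledger, line 29
  8 — trim_outliers, line 20
  9 — main, line 37
A correct fix: line 15: replace `//` with `+`.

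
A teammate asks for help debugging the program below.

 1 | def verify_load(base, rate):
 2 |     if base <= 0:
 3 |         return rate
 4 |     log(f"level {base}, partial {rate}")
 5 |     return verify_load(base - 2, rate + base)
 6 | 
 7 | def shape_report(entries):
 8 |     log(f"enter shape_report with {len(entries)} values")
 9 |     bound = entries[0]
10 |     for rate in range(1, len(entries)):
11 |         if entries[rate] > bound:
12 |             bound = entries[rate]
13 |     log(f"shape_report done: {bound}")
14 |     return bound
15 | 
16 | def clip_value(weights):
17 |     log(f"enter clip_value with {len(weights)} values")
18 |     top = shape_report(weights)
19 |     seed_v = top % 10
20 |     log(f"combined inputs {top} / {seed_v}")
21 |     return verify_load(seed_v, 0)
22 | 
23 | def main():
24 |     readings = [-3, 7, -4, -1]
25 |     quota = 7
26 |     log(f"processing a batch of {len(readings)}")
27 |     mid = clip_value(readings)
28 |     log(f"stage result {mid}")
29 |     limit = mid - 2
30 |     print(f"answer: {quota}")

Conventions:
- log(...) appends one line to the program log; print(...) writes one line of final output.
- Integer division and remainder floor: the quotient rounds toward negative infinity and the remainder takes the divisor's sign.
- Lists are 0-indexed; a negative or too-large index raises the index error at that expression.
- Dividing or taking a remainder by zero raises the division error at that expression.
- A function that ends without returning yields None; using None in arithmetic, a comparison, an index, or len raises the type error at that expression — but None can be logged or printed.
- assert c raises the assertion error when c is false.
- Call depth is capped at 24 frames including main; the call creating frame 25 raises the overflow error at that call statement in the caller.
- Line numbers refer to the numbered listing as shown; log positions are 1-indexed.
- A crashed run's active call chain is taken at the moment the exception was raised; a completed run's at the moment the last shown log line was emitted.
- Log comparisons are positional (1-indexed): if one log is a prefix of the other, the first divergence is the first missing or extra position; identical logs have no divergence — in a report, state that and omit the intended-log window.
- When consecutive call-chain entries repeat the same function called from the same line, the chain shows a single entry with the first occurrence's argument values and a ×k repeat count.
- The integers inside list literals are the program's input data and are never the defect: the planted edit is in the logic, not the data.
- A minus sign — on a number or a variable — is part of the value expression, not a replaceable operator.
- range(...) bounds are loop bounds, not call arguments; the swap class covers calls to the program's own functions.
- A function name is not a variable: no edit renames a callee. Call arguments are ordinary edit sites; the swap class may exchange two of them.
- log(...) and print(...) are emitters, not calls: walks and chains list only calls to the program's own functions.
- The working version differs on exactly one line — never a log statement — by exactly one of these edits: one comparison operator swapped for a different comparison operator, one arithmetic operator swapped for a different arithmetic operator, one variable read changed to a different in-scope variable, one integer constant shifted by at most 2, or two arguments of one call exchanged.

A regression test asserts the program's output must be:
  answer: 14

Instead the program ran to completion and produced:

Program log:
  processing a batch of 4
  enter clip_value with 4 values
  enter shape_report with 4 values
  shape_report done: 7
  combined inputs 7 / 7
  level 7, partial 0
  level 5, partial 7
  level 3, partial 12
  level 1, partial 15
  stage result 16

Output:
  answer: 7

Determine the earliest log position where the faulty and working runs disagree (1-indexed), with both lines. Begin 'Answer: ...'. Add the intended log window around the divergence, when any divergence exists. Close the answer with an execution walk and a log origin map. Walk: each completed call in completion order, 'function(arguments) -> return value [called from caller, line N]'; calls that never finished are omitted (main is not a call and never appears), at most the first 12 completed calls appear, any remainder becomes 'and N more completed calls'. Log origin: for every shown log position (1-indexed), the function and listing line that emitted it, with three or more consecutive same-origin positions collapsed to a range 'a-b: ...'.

Answer: none (the log streams are identical).
Execution walk:
  shape_report([-3, 7, -4, -1]) -> 7  [called from clip_value, line 18]
  verify_load(-1, 16) -> 16  [called from verify_load, line 5]
  verify_load(1, 15) -> 16  [called from verify_load, line 5]
  verify_load(3, 12) -> 16  [called from verify_load, line 5]
  verify_load(5, 7) -> 16  [called from verify_load, line 5]
  verify_load(7, 0) -> 16  [called from clip_value, line 21]
  clip_value([-3, 7, -4, -1]) -> 16  [called from main, line 27]
Origin of each log line:
  1: emitted by main (line 26)
  2: emitted by clip_value (line 17)
  3: emitted by shape_report (line 8)
  4: emitted by shape_report (line 13)
  5: emitted by clip_value (line 20)
  6-9: emitted by verify_load (line 4)
  10: emitted by main (line 28)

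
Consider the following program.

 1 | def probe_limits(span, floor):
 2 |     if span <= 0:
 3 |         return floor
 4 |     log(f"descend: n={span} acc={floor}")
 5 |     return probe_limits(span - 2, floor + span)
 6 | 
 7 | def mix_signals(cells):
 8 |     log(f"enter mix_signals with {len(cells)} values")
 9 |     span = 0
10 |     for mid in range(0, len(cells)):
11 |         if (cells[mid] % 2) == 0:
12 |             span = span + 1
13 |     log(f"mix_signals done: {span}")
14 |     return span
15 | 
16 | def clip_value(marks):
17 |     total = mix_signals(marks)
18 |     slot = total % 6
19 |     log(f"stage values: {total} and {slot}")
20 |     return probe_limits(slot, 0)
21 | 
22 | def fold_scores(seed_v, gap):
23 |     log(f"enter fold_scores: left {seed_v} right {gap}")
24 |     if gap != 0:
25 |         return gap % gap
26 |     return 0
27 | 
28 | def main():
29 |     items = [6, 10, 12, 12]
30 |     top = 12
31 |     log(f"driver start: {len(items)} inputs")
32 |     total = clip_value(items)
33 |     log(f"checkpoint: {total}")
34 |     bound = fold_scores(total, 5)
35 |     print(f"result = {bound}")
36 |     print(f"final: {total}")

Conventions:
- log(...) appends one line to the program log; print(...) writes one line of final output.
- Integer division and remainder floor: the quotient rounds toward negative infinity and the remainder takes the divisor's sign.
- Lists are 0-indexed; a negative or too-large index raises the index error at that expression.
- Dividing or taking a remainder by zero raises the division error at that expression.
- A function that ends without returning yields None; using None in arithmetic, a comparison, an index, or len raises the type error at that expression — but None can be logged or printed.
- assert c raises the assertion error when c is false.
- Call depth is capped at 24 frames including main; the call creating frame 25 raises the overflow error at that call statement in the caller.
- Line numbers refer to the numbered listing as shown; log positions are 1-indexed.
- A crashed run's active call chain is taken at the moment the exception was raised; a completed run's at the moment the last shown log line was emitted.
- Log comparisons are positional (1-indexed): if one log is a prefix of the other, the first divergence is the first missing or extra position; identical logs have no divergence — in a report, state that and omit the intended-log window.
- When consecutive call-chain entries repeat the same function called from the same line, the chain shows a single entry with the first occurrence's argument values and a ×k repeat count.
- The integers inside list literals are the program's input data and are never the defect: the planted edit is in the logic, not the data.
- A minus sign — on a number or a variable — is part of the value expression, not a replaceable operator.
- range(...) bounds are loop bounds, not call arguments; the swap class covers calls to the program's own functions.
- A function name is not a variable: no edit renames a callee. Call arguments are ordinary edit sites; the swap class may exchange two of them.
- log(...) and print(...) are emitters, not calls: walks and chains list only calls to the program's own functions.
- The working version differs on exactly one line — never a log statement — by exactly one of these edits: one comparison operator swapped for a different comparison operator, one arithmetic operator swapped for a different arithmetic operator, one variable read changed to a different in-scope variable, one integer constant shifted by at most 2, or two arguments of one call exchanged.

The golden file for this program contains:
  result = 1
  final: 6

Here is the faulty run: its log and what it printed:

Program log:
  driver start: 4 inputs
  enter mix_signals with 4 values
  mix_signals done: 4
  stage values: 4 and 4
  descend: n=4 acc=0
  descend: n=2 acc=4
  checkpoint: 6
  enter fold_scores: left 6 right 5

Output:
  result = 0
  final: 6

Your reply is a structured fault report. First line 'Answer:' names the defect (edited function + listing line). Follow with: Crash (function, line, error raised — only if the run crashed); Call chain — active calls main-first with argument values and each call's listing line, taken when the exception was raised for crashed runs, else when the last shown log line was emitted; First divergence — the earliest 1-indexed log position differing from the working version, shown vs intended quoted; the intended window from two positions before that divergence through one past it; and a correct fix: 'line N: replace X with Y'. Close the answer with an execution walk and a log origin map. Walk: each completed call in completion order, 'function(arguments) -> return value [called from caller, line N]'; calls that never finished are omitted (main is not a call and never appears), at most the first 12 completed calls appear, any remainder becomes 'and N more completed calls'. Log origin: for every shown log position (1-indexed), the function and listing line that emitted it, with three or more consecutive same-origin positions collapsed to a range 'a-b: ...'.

Answer: the defect is in fold_scores at line 25.
Key fact: The two runs log identically and part ways only at the printed values.
Call chain: main -> fold_scores(6, 5) (called at line 34).
First divergence: there is none — every log position agrees.
Execution walk:
  mix_signals([6, 10, 12, 12]) -> 4  [called from clip_value, line 17]
  probe_limits(0, 6) -> 6  [called from probe_limits, line 5]
  probe_limits(2, 4) -> 6  [called from probe_limits, line 5]
  probe_limits(4, 0) -> 6  [called from clip_value, line 20]
  clip_value([6, 10, 12, 12]) -> 6  [called from main, line 32]
  fold_scores(6, 5) -> 0  [called from main, line 34]
Origin of each log line:
  1 — main, line 31
  2 — mix_signals, line 8
  3 — mix_signals, line 13
  4 — clip_value, line 19
  5 — probe_limits, line 4
  6 — probe_limits, line 4
  7 — main, line 33
  8 — fold_scores, line 23
A correct fix: line 25: replace `gap % gap` with `seed_v % gap`.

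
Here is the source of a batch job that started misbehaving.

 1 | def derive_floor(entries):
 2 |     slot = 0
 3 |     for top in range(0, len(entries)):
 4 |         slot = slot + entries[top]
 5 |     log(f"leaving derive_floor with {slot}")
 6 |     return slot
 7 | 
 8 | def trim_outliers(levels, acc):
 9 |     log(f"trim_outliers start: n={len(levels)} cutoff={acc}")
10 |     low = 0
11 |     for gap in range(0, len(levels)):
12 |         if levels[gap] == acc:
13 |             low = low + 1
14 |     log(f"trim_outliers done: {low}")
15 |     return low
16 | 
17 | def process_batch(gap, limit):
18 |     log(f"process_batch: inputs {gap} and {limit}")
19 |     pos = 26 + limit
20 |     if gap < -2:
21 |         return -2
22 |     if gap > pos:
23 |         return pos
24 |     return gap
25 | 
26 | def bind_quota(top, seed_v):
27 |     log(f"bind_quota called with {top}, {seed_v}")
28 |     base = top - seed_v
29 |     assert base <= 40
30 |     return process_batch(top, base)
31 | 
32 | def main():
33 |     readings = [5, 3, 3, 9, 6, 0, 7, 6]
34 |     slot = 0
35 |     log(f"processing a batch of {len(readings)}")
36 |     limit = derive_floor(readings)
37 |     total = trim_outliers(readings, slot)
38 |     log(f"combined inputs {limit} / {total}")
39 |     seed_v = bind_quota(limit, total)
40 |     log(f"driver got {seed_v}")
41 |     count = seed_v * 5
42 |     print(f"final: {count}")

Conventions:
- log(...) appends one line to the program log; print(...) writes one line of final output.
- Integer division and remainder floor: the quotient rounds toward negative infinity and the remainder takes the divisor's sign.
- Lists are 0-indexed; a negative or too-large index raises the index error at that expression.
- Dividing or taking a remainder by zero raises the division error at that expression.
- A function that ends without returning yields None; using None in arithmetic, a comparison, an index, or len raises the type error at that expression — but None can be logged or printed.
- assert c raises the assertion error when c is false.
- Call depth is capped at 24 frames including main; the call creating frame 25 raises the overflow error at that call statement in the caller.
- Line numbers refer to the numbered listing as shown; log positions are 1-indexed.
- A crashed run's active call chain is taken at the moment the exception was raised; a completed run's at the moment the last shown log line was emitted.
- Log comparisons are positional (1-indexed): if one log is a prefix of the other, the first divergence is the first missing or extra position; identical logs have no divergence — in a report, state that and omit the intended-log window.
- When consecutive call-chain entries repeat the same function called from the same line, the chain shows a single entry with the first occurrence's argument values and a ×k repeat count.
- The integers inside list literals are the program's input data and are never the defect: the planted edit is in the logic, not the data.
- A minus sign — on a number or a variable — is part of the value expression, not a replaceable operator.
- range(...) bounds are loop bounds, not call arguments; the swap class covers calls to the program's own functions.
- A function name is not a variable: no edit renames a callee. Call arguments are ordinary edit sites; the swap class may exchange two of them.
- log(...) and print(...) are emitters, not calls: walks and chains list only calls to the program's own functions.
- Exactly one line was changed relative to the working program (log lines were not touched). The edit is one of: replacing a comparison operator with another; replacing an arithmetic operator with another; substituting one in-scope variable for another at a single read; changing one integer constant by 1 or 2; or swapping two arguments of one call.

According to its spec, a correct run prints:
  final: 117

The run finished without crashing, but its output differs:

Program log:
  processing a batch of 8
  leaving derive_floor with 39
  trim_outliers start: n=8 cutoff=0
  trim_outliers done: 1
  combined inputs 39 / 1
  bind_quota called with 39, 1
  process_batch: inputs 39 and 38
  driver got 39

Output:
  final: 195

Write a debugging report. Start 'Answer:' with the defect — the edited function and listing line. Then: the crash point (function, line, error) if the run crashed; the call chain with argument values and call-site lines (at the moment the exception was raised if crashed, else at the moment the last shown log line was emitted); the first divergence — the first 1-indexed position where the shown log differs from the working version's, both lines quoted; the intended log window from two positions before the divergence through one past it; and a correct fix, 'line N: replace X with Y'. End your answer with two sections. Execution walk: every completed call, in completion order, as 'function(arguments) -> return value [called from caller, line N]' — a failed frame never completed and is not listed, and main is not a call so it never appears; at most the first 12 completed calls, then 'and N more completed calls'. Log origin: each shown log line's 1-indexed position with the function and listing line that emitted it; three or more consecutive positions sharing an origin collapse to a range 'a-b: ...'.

Answer: the defect is in main at line 41.
The tell: The two runs log identically and part ways only at the printed values.
Call chain: main.
First divergence: none — the logs agree in full.
Execution walk:
  derive_floor([5, 3, 3, 9, 6, 0, 7, 6]) -> 39  [called from main, line 36]
  trim_outliers([5, 3, 3, 9, 6, 0, 7, 6], 0) -> 1  [called from main, line 37]
  process_batch(39, 38) -> 39  [called from bind_quota, line 30]
  bind_quota(39, 1) -> 39  [called from main, line 39]
Origin of each log line:
  1: emitted by main (line 35)
  2: emitted by derive_floor (line 5)
  3: emitted by trim_outliers (line 9)
  4: emitted by trim_outliers (line 14)
  5: emitted by main (line 38)
  6: emitted by bind_quota (line 27)
  7: emitted by process_batch (line 18)
  8: emitted by main (line 40)
A correct fix: line 41: replace `5` with `3`.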